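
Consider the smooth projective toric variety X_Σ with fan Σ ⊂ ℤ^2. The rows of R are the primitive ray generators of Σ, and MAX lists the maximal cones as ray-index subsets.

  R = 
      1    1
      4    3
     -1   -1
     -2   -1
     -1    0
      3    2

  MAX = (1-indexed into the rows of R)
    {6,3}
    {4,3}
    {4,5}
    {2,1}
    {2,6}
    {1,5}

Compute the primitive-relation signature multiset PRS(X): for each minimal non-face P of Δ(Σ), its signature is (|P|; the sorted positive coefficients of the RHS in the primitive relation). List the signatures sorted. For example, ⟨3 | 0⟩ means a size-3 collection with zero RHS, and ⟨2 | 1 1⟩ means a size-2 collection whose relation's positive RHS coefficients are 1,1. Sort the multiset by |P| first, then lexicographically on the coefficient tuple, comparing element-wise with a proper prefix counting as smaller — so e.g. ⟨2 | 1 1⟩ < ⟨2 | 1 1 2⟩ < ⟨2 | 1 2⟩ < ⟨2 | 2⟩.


Σ has 9 primitive collections:

  P = {1,3}:  v_{1} + v_{3} = 0 — sig = ⟨2 | 0⟩
  P = {1,4}:  v_{1} + v_{4} = v_{5} — sig = ⟨2 | 1⟩
  P = {1,6}:  v_{1} + v_{6} = v_{2} — sig = ⟨2 | 1⟩
  P = {2,3}:  v_{2} + v_{3} = v_{6} — sig = ⟨2 | 1⟩
  P = {3,5}:  v_{3} + v_{5} = v_{4} — sig = ⟨2 | 1⟩
  P = {4,6}:  v_{4} + v_{6} = v_{1} — sig = ⟨2 | 1⟩
  P = {2,4}:  v_{2} + v_{4} = 2·v_{1} — sig = ⟨2 | 2⟩
  P = {5,6}:  v_{5} + v_{6} = 2·v_{1} — sig = ⟨2 | 2⟩
  P = {2,5}:  v_{2} + v_{5} = 3·v_{1} — sig = ⟨2 | 3⟩

Hence PRS(X_Σ) =
{ ⟨2 | 0⟩,  ⟨2 | 1⟩ ×5,  ⟨2 | 2⟩ ×2,  ⟨2 | 3⟩ }


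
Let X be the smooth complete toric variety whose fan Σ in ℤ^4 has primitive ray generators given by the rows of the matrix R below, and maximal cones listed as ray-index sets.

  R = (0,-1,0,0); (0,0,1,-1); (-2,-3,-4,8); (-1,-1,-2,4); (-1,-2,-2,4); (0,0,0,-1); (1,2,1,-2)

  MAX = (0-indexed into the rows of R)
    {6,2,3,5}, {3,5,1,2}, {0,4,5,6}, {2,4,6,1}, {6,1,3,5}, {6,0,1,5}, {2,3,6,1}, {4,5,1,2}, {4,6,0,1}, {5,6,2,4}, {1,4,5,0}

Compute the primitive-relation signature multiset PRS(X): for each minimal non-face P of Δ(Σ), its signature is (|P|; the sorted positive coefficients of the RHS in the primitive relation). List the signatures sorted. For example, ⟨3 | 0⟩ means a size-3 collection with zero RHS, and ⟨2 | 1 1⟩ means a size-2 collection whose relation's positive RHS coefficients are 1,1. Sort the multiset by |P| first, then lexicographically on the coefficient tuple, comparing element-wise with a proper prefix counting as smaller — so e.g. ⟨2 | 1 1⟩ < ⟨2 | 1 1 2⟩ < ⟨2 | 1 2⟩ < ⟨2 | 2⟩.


Primitive collections (5):

  P = {0,3}:  v_{0} + v_{3} = v_{4}  →  sig = ⟨2 | 1⟩
  P = {3,4}:  v_{3} + v_{4} = v_{2}  →  sig = ⟨2 | 1⟩
  P = {0,2}:  v_{0} + v_{2} = 2·v_{4}  →  sig = ⟨2 | 2⟩
  P = {1,4,5,6}:  v_{1} + v_{4} + v_{5} + v_{6} = 0  →  sig = ⟨4 | 0⟩
  P = {1,2,5,6}:  v_{1} + v_{2} + v_{5} + v_{6} = v_{3}  →  sig = ⟨4 | 1⟩

Hence PRS(X_Σ) =
    |P|=2: 3 collections, coeffs (1), (1), (2)
    |P|=4: 2 collections, coeffs (), (1)


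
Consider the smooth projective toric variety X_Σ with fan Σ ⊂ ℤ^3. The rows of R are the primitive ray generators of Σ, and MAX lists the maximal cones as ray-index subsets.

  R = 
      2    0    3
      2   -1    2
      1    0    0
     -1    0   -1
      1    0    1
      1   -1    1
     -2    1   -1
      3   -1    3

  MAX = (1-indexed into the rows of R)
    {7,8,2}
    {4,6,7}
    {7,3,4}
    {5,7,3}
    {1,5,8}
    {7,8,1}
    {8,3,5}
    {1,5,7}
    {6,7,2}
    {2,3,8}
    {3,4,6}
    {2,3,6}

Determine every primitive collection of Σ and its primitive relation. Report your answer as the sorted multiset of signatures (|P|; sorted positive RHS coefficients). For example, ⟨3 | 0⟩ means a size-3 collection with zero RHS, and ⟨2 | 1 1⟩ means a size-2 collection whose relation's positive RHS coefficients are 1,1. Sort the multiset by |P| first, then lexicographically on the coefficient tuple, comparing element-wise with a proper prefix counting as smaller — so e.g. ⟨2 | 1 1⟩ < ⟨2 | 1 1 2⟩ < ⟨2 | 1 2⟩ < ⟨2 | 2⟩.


Δ(Σ) — 8 vertices, 14 min non-faces:

  • {4,5}:  v_{4} + v_{5} = 0  so sig = ⟨2 | 0⟩
  • {2,4}:  v_{2} + v_{4} = v_{6}  so sig = ⟨2 | 1⟩
  • {2,5}:  v_{2} + v_{5} = v_{8}  so sig = ⟨2 | 1⟩
  • {4,8}:  v_{4} + v_{8} = v_{2}  so sig = ⟨2 | 1⟩
  • {5,6}:  v_{5} + v_{6} = v_{2}  so sig = ⟨2 | 1⟩
  • {1,4}:  v_{1} + v_{4} = v_{7} + v_{8}  so sig = ⟨2 | 1 1⟩
  • {1,6}:  v_{1} + v_{6} = v_{2} + v_{7} + v_{8}  so sig = ⟨2 | 1 1 1⟩
  • {1,2}:  v_{1} + v_{2} = v_{7} + 2·v_{8}  so sig = ⟨2 | 1 2⟩
  • {6,8}:  v_{6} + v_{8} = 2·v_{2}  so sig = ⟨2 | 2⟩
  • {1,3}:  v_{1} + v_{3} = 3·v_{5}  so sig = ⟨2 | 3⟩
  • {3,6,7}:  v_{3} + v_{6} + v_{7} = 0  so sig = ⟨3 | 0⟩
  • {2,3,7}:  v_{2} + v_{3} + v_{7} = v_{5}  so sig = ⟨3 | 1⟩
  • {5,7,8}:  v_{5} + v_{7} + v_{8} = v_{1}  so sig = ⟨3 | 1⟩
  • {3,7,8}:  v_{3} + v_{7} + v_{8} = 2·v_{5}  so sig = ⟨3 | 2⟩

Sorted signature multiset PRS(X):
[⟨2 | 0⟩, ⟨2 | 1⟩, ⟨2 | 1⟩, ⟨2 | 1⟩, ⟨2 | 1⟩, ⟨2 | 1 1⟩, ⟨2 | 1 1 1⟩, ⟨2 | 1 2⟩, ⟨2 | 2⟩, ⟨2 | 3⟩, ⟨3 | 0⟩, ⟨3 | 1⟩, ⟨3 | 1⟩, ⟨3 | 2⟩]


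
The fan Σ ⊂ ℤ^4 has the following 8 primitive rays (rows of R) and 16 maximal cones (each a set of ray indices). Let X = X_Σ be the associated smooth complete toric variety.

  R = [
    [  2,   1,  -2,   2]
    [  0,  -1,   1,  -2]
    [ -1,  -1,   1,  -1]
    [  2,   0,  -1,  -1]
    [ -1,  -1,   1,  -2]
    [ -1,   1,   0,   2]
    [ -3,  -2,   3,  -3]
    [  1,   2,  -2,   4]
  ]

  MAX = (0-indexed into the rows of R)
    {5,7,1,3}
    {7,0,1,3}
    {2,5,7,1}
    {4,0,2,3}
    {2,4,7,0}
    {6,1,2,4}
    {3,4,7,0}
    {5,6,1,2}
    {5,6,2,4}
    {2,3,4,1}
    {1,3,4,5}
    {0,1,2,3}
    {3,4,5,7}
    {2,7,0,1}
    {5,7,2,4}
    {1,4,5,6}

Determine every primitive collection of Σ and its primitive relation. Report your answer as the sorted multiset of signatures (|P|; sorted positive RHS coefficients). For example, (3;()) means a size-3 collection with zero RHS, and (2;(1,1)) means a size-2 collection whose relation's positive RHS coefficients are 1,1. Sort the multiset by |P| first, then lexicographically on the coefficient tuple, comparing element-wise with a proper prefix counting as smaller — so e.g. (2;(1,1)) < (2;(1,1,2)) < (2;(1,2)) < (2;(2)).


Δ(Σ) — 8 vertices, 9 min non-faces:

  • {0,5}:  v_{0} + v_{5} = v_{7}  ⟹  sig = (2;(1))
  • {0,6}:  v_{0} + v_{6} = v_{2}  ⟹  sig = (2;(1))
  • {3,6}:  v_{3} + v_{6} = v_{1} + v_{4}  ⟹  sig = (2;(1,1))
  • {6,7}:  v_{6} + v_{7} = v_{2} + v_{5}  ⟹  sig = (2;(1,1))
  • {1,4,7}:  v_{1} + v_{4} + v_{7} = 0  ⟹  sig = (3;())
  • {2,3,5}:  v_{2} + v_{3} + v_{5} = 0  ⟹  sig = (3;())
  • {2,3,7}:  v_{2} + v_{3} + v_{7} = v_{0}  ⟹  sig = (3;(1))
  • {0,1,4}:  v_{0} + v_{1} + v_{4} = v_{2} + v_{3}  ⟹  sig = (3;(1,1))
  • {1,2,4,5}:  v_{1} + v_{2} + v_{4} + v_{5} = v_{6}  ⟹  sig = (4;(1))

so the primitive-relation signature multiset is
    |P|=2: 4 collections, coeffs (1), (1), (1,1), (1,1)
    |P|=3: 4 collections, coeffs (), (), (1), (1,1)
    |P|=4: 1 collection, coeffs (1)


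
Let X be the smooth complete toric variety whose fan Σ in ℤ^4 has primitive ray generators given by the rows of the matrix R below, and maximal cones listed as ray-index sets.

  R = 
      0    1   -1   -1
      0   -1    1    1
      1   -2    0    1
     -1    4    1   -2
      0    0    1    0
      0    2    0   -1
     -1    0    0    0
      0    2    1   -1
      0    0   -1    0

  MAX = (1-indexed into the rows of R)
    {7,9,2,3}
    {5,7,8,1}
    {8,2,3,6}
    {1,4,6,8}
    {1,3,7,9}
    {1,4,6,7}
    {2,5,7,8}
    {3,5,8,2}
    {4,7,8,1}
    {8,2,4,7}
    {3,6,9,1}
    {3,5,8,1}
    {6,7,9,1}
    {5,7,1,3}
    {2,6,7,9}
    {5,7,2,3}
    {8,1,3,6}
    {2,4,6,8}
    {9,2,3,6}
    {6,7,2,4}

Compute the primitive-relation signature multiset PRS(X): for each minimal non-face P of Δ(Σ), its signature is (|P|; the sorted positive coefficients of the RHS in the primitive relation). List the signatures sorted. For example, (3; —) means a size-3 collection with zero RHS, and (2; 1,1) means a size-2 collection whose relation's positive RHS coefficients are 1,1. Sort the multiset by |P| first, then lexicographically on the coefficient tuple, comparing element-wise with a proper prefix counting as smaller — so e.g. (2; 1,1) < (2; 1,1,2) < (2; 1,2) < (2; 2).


Primitive collections (10):

  P = {1,2}:  v_{1} + v_{2} = 0  →  sig = (2; —)
  P = {5,9}:  v_{5} + v_{9} = 0  →  sig = (2; —)
  P = {3,4}:  v_{3} + v_{4} = v_{8}  →  sig = (2; 1)
  P = {5,6}:  v_{5} + v_{6} = v_{8}  →  sig = (2; 1)
  P = {8,9}:  v_{8} + v_{9} = v_{6}  →  sig = (2; 1)
  P = {4,5}:  v_{4} + v_{5} = v_{7} + 2·v_{8}  →  sig = (2; 1,2)
  P = {4,9}:  v_{4} + v_{9} = 2·v_{6} + v_{7}  →  sig = (2; 1,2)
  P = {3,6,7}:  v_{3} + v_{6} + v_{7} = 0  →  sig = (3; —)
  P = {3,7,8}:  v_{3} + v_{7} + v_{8} = v_{5}  →  sig = (3; 1)
  P = {6,7,8}:  v_{6} + v_{7} + v_{8} = v_{4}  →  sig = (3; 1)

Signatures (|P|; sorted positive RHS coefficients), sorted:
    (2; —)
    (2; —)
    (2; 1)
    (2; 1)
    (2; 1)
    (2; 1,2)
    (2; 1,2)
    (3; —)
    (3; 1)
    (3; 1)


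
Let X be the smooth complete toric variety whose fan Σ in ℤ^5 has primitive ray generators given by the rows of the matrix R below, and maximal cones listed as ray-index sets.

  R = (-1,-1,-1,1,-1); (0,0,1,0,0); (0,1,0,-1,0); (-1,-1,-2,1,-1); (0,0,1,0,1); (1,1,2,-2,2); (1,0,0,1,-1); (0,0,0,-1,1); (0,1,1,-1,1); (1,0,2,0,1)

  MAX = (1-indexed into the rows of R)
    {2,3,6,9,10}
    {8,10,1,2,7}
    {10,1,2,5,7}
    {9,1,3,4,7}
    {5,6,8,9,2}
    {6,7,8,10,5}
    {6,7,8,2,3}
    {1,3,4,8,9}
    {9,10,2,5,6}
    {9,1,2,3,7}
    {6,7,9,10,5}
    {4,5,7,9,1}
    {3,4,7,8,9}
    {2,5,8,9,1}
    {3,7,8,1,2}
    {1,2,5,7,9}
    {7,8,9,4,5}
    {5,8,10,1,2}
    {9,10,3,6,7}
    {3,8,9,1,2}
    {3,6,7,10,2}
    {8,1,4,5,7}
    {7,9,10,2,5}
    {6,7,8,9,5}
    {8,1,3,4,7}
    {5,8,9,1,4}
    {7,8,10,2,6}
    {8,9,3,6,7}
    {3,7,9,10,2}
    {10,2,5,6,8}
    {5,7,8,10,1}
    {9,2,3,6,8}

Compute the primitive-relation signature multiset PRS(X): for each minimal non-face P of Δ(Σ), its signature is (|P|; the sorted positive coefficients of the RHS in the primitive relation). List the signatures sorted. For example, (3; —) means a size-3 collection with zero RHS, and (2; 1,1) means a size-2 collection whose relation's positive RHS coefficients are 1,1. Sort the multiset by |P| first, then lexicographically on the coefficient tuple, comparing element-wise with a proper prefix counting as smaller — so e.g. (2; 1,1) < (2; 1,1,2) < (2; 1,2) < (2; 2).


Σ has 14 primitive collections:

  {2,4}:  v_{2} + v_{4} = v_{1}  so sig = (2; 1)
  {3,5}:  v_{3} + v_{5} = v_{9}  so sig = (2; 1)
  {4,6}:  v_{4} + v_{6} = v_{8}  so sig = (2; 1)
  {1,6}:  v_{1} + v_{6} = v_{2} + v_{8}  so sig = (2; 1,1)
  {4,10}:  v_{4} + v_{10} = v_{1} + v_{5} + v_{7} + v_{8}  so sig = (2; 1,1,1,1)
  {1,3,10}:  v_{1} + v_{3} + v_{10} = v_{2}  so sig = (3; 1)
  {3,8,10}:  v_{3} + v_{8} + v_{10} = v_{6}  so sig = (3; 1)
  {1,9,10}:  v_{1} + v_{9} + v_{10} = v_{2} + v_{5}  so sig = (3; 1,1)
  {8,9,10}:  v_{8} + v_{9} + v_{10} = v_{5} + v_{6}  so sig = (3; 1,1)
  {1,7,8,9}:  v_{1} + v_{7} + v_{8} + v_{9} = 0  so sig = (4; —)
  {2,5,7,8}:  v_{2} + v_{5} + v_{7} + v_{8} = v_{10}  so sig = (4; 1)
  {2,7,8,9}:  v_{2} + v_{7} + v_{8} + v_{9} = v_{3} + v_{10}  so sig = (4; 1,1)
  {2,5,6,7}:  v_{2} + v_{5} + v_{6} + v_{7} = v_{3} + 2·v_{10}  so sig = (4; 1,2)
  {2,6,7,9}:  v_{2} + v_{6} + v_{7} + v_{9} = 2·v_{3} + 2·v_{10}  so sig = (4; 2,2)

so the primitive-relation signature multiset is
    (2; 1)
    (2; 1)
    (2; 1)
    (2; 1,1)
    (2; 1,1,1,1)
    (3; 1)
    (3; 1)
    (3; 1,1)
    (3; 1,1)
    (4; —)
    (4; 1)
    (4; 1,1)
    (4; 1,2)
    (4; 2,2)


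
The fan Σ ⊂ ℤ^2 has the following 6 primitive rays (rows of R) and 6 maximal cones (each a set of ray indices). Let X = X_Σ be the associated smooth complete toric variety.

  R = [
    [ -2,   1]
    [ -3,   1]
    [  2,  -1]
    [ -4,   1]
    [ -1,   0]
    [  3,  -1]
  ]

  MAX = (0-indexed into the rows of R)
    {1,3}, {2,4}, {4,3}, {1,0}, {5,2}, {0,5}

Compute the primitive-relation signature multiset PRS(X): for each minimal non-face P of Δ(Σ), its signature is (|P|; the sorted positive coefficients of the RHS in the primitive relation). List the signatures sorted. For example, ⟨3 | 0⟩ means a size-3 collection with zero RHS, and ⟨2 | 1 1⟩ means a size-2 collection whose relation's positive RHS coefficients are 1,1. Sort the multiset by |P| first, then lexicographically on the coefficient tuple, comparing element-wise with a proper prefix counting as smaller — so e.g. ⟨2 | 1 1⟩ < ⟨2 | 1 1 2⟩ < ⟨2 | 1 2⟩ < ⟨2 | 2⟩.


Σ has 9 primitive collections:

  P={0,2}:  v_{0} + v_{2} = 0 — sig = ⟨2 | 0⟩
  P={1,5}:  v_{1} + v_{5} = 0 — sig = ⟨2 | 0⟩
  P={0,4}:  v_{0} + v_{4} = v_{1} — sig = ⟨2 | 1⟩
  P={1,2}:  v_{1} + v_{2} = v_{4} — sig = ⟨2 | 1⟩
  P={1,4}:  v_{1} + v_{4} = v_{3} — sig = ⟨2 | 1⟩
  P={3,5}:  v_{3} + v_{5} = v_{4} — sig = ⟨2 | 1⟩
  P={4,5}:  v_{4} + v_{5} = v_{2} — sig = ⟨2 | 1⟩
  P={0,3}:  v_{0} + v_{3} = 2·v_{1} — sig = ⟨2 | 2⟩
  P={2,3}:  v_{2} + v_{3} = 2·v_{4} — sig = ⟨2 | 2⟩

Signatures (|P|; sorted positive RHS coefficients), sorted:
[⟨2 | 0⟩, ⟨2 | 0⟩, ⟨2 | 1⟩, ⟨2 | 1⟩, ⟨2 | 1⟩, ⟨2 | 1⟩, ⟨2 | 1⟩, ⟨2 | 2⟩, ⟨2 | 2⟩]


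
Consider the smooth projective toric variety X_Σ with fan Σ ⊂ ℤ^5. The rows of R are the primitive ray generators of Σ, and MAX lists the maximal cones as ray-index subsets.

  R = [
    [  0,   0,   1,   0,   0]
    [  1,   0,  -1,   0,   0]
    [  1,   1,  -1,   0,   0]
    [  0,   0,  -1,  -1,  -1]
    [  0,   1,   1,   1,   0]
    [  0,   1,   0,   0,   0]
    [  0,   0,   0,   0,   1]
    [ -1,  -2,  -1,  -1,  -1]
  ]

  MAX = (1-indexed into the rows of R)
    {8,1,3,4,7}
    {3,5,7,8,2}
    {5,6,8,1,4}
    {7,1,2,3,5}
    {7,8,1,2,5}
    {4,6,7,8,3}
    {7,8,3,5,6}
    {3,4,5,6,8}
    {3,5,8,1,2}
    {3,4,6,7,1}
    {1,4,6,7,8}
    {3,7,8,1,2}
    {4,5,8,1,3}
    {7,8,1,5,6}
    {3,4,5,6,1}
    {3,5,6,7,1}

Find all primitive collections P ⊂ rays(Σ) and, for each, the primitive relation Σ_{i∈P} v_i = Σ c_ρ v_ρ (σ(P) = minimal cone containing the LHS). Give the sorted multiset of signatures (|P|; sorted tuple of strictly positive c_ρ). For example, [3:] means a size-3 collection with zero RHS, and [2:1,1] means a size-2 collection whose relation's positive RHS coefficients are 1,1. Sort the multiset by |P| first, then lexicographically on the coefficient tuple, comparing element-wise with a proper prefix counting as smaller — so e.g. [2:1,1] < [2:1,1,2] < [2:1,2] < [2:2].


Δ(Σ) — 8 vertices, 5 min non-faces:

  {2,6}:  v_{2} + v_{6} = v_{3} — sig = [2:1]
  {2,4}:  v_{2} + v_{4} = v_{1} + 2·v_{3} + v_{8} — sig = [2:1,1,2]
  {4,5,7}:  v_{4} + v_{5} + v_{7} = v_{6} — sig = [3:1]
  {1,3,6,8}:  v_{1} + v_{3} + v_{6} + v_{8} = v_{4} — sig = [4:1]
  {1,3,5,7,8}:  v_{1} + v_{3} + v_{5} + v_{7} + v_{8} = 0 — sig = [5:]

Hence PRS(X_Σ) =
    |P|=2: 2 collections, coeffs (1), (1,1,2)
    |P|=3: 1 collection, coeffs (1)
    |P|=4: 1 collection, coeffs (1)
    |P|=5: 1 collection, coeffs ()


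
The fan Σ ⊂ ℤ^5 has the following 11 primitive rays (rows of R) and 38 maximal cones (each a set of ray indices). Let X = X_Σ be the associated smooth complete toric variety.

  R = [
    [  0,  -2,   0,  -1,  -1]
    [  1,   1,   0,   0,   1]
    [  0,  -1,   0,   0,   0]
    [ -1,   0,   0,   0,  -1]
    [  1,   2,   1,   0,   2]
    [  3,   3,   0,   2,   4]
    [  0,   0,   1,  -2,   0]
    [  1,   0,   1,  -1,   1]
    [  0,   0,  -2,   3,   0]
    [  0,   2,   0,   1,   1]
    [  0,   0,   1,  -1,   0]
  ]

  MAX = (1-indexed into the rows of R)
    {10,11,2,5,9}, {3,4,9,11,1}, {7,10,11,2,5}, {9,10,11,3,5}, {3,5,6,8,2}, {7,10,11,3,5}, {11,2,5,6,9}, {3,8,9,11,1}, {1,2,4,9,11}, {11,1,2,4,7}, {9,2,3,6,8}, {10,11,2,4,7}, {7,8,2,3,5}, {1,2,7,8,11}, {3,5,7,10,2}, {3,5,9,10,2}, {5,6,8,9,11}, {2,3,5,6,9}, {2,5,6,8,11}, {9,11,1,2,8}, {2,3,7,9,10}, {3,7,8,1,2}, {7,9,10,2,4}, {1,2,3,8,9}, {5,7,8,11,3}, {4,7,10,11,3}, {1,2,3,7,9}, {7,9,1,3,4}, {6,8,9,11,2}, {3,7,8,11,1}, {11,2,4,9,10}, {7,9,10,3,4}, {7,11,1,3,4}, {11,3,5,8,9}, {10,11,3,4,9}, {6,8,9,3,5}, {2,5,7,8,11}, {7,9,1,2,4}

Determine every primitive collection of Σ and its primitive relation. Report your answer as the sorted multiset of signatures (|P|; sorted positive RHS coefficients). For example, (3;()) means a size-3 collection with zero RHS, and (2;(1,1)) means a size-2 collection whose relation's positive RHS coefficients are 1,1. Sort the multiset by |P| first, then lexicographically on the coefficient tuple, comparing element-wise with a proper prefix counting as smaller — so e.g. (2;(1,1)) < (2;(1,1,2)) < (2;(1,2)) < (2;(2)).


16 collections generate NE(X_Σ); each relation:

  {1,10}:  v_{1} + v_{10} = 0  →  sig = (2;())
  {1,5}:  v_{1} + v_{5} = v_{8}  →  sig = (2;(1))
  {4,8}:  v_{4} + v_{8} = v_{11}  →  sig = (2;(1))
  {8,10}:  v_{8} + v_{10} = v_{5}  →  sig = (2;(1))
  {4,5}:  v_{4} + v_{5} = v_{10} + v_{11}  →  sig = (2;(1,1))
  {4,6}:  v_{4} + v_{6} = v_{2} + v_{5} + v_{9} + v_{11}  →  sig = (2;(1,1,1,1))
  {1,6}:  v_{1} + v_{6} = v_{2} + 2·v_{8} + v_{9}  →  sig = (2;(1,1,2))
  {6,7}:  v_{6} + v_{7} = 2·v_{2} + v_{3} + v_{5}  →  sig = (2;(1,1,2))
  {6,10}:  v_{6} + v_{10} = v_{2} + 2·v_{5} + v_{9}  →  sig = (2;(1,1,2))
  {2,3,4}:  v_{2} + v_{3} + v_{4} = 0  →  sig = (3;())
  {7,9,11}:  v_{7} + v_{9} + v_{11} = 0  →  sig = (3;())
  {2,3,11}:  v_{2} + v_{3} + v_{11} = v_{8}  →  sig = (3;(1))
  {7,8,9}:  v_{7} + v_{8} + v_{9} = v_{2} + v_{3}  →  sig = (3;(1,1))
  {5,7,9}:  v_{5} + v_{7} + v_{9} = v_{2} + v_{3} + v_{10}  →  sig = (3;(1,1,1))
  {3,6,11}:  v_{3} + v_{6} + v_{11} = v_{5} + 2·v_{8} + v_{9}  →  sig = (3;(1,1,2))
  {2,5,8,9}:  v_{2} + v_{5} + v_{8} + v_{9} = v_{6}  →  sig = (4;(1))

Sorted signature multiset PRS(X):
{ (2;()),  (2;(1)) ×3,  (2;(1,1)),  (2;(1,1,1,1)),  (2;(1,1,2)) ×3,  (3;()) ×2,  (3;(1)),  (3;(1,1)),  (3;(1,1,1)),  (3;(1,1,2)),  (4;(1)) }


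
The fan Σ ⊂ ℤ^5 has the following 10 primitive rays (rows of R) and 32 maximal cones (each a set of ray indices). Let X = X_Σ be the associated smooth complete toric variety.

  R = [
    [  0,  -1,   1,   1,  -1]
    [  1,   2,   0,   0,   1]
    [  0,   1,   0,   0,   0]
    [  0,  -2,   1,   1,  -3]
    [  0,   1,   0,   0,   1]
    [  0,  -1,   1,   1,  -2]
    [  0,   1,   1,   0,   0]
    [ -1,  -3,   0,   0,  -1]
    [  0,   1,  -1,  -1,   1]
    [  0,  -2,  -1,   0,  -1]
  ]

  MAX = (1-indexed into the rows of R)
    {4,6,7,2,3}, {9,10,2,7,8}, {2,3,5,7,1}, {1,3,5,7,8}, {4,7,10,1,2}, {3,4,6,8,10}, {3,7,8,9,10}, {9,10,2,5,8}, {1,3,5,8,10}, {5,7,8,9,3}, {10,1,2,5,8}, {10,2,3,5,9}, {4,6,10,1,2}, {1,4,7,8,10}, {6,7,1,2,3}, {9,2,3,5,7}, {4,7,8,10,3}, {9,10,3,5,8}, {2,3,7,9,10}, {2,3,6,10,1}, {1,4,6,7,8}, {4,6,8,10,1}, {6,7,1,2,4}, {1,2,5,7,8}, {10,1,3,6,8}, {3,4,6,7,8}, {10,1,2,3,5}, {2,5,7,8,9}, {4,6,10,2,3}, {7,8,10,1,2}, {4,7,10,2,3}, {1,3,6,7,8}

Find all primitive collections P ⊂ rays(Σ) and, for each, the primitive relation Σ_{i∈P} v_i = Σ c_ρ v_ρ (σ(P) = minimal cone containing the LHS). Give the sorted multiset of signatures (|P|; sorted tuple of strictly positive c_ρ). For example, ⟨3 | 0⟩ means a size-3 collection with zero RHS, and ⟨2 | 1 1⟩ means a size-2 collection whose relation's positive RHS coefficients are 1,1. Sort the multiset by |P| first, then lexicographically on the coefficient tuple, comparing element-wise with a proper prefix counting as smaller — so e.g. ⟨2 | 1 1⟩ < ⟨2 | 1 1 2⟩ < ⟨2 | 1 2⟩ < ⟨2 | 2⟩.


12 collections generate NE(X_Σ); each relation:

  • {1,9}:  v_{1} + v_{9} = 0 — sig = ⟨2 | 0⟩
  • {4,5}:  v_{4} + v_{5} = v_{6} — sig = ⟨2 | 1⟩
  • {5,6}:  v_{5} + v_{6} = v_{1} + v_{3} — sig = ⟨2 | 1 1⟩
  • {6,9}:  v_{6} + v_{9} = v_{3} + v_{7} + v_{10} — sig = ⟨2 | 1 1 1⟩
  • {4,9}:  v_{4} + v_{9} = v_{3} + 2·v_{7} + 2·v_{10} — sig = ⟨2 | 1 2 2⟩
  • {2,3,8}:  v_{2} + v_{3} + v_{8} = 0 — sig = ⟨3 | 0⟩
  • {5,7,10}:  v_{5} + v_{7} + v_{10} = 0 — sig = ⟨3 | 0⟩
  • {6,7,10}:  v_{6} + v_{7} + v_{10} = v_{4} — sig = ⟨3 | 1⟩
  • {2,6,8}:  v_{2} + v_{6} + v_{8} = v_{1} + v_{7} + v_{10} — sig = ⟨3 | 1 1 1⟩
  • {2,4,8}:  v_{2} + v_{4} + v_{8} = v_{1} + 2·v_{7} + 2·v_{10} — sig = ⟨3 | 1 2 2⟩
  • {1,3,4}:  v_{1} + v_{3} + v_{4} = 2·v_{6} — sig = ⟨3 | 2⟩
  • {1,3,7,10}:  v_{1} + v_{3} + v_{7} + v_{10} = v_{6} — sig = ⟨4 | 1⟩

Signatures (|P|; sorted positive RHS coefficients), sorted:
[⟨2 | 0⟩, ⟨2 | 1⟩, ⟨2 | 1 1⟩, ⟨2 | 1 1 1⟩, ⟨2 | 1 2 2⟩, ⟨3 | 0⟩, ⟨3 | 0⟩, ⟨3 | 1⟩, ⟨3 | 1 1 1⟩, ⟨3 | 1 2 2⟩, ⟨3 | 2⟩, ⟨4 | 1⟩]


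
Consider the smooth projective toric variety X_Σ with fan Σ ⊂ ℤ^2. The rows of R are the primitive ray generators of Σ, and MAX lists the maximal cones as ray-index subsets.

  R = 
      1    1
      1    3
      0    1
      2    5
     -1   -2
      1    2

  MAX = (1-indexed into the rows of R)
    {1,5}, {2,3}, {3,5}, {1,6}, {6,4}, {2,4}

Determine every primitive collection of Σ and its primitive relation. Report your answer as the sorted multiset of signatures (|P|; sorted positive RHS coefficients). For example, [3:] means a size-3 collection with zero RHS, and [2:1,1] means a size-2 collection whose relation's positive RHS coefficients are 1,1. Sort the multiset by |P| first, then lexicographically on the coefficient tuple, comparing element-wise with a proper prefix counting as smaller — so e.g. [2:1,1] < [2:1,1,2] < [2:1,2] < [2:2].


Minimal non-faces — 9 found among 6 rays, 6 max cones:

  {5,6}:  v_{5} + v_{6} = 0 ; sig = [2:]
  {1,3}:  v_{1} + v_{3} = v_{6} ; sig = [2:1]
  {2,5}:  v_{2} + v_{5} = v_{3} ; sig = [2:1]
  {2,6}:  v_{2} + v_{6} = v_{4} ; sig = [2:1]
  {3,6}:  v_{3} + v_{6} = v_{2} ; sig = [2:1]
  {4,5}:  v_{4} + v_{5} = v_{2} ; sig = [2:1]
  {1,2}:  v_{1} + v_{2} = 2·v_{6} ; sig = [2:2]
  {3,4}:  v_{3} + v_{4} = 2·v_{2} ; sig = [2:2]
  {1,4}:  v_{1} + v_{4} = 3·v_{6} ; sig = [2:3]

Signatures (|P|; sorted positive RHS coefficients), sorted:
[[2:], [2:1], [2:1], [2:1], [2:1], [2:1], [2:2], [2:2], [2:3]]


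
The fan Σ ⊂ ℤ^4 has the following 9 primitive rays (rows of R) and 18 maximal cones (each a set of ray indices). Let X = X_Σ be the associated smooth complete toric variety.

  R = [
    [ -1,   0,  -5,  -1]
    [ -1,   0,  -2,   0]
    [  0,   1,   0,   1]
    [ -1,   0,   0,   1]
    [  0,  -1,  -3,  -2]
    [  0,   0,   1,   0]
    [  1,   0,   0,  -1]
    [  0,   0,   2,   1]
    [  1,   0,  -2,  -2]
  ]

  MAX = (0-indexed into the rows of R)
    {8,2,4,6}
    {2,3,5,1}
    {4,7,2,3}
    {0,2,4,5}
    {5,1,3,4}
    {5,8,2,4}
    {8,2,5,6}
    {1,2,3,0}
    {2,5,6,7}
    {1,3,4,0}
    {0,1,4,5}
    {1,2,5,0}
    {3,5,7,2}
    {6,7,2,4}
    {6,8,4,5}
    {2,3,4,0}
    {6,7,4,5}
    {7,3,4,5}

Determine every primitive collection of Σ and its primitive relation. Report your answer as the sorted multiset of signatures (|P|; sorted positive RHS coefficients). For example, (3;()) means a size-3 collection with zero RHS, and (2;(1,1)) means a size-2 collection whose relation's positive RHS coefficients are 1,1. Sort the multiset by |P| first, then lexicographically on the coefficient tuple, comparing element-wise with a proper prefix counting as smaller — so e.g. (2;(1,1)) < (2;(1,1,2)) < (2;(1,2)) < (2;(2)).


14 collections generate NE(X_Σ); each relation:

  P = {3,6}:  v_{3} + v_{6} = 0 — sig = (2;())
  P = {1,7}:  v_{1} + v_{7} = v_{3} — sig = (2;(1))
  P = {7,8}:  v_{7} + v_{8} = v_{6} — sig = (2;(1))
  P = {0,7}:  v_{0} + v_{7} = v_{2} + v_{3} + v_{4} — sig = (2;(1,1,1))
  P = {1,6}:  v_{1} + v_{6} = v_{2} + v_{4} + v_{5} — sig = (2;(1,1,1))
  P = {3,8}:  v_{3} + v_{8} = v_{2} + v_{4} + v_{5} — sig = (2;(1,1,1))
  P = {0,6}:  v_{0} + v_{6} = 2·v_{2} + 2·v_{4} + v_{5} — sig = (2;(1,2,2))
  P = {1,8}:  v_{1} + v_{8} = 2·v_{2} + 2·v_{4} + 2·v_{5} — sig = (2;(2,2,2))
  P = {0,8}:  v_{0} + v_{8} = 3·v_{2} + 3·v_{4} + 2·v_{5} — sig = (2;(2,3,3))
  P = {1,2,4}:  v_{1} + v_{2} + v_{4} = v_{0} — sig = (3;(1))
  P = {0,3,5}:  v_{0} + v_{3} + v_{5} = 2·v_{1} — sig = (3;(2))
  P = {2,4,5,7}:  v_{2} + v_{4} + v_{5} + v_{7} = 0 — sig = (4;())
  P = {2,3,4,5}:  v_{2} + v_{3} + v_{4} + v_{5} = v_{1} — sig = (4;(1))
  P = {2,4,5,6}:  v_{2} + v_{4} + v_{5} + v_{6} = v_{8} — sig = (4;(1))

Sorted signature multiset PRS(X):
    (2;())
    (2;(1))
    (2;(1))
    (2;(1,1,1))
    (2;(1,1,1))
    (2;(1,1,1))
    (2;(1,2,2))
    (2;(2,2,2))
    (2;(2,3,3))
    (3;(1))
    (3;(2))
    (4;())
    (4;(1))
    (4;(1))


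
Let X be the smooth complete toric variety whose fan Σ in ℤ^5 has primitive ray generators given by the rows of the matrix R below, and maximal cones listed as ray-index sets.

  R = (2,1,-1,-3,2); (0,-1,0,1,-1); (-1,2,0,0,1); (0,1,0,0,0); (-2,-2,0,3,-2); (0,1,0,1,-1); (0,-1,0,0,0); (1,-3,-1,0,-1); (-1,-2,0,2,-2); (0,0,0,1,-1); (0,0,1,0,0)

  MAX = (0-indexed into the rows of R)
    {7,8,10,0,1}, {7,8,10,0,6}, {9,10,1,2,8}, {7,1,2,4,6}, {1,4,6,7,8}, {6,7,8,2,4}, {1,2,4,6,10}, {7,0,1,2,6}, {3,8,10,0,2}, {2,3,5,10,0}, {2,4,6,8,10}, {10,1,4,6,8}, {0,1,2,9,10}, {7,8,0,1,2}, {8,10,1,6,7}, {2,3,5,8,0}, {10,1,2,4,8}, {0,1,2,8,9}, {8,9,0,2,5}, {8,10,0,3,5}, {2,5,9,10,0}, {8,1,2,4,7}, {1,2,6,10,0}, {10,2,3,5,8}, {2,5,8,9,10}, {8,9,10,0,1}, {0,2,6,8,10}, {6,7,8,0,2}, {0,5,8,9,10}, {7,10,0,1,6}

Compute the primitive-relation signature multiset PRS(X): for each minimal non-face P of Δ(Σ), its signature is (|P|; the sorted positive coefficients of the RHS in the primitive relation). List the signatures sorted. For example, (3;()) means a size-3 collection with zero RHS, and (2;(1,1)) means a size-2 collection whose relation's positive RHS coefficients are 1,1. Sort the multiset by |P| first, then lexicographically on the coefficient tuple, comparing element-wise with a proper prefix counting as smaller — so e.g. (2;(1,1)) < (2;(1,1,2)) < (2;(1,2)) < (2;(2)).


20 minimal non-faces of Δ(Σ) (on 11 rays):

  P={3,6}:  v_{3} + v_{6} = 0  so sig = (2;())
  P={1,3}:  v_{1} + v_{3} = v_{9}  so sig = (2;(1))
  P={3,9}:  v_{3} + v_{9} = v_{5}  so sig = (2;(1))
  P={5,6}:  v_{5} + v_{6} = v_{9}  so sig = (2;(1))
  P={6,9}:  v_{6} + v_{9} = v_{1}  so sig = (2;(1))
  P={0,4}:  v_{0} + v_{4} = v_{2} + v_{7}  so sig = (2;(1,1))
  P={3,4}:  v_{3} + v_{4} = v_{1} + v_{2} + v_{8}  so sig = (2;(1,1,1))
  P={3,7}:  v_{3} + v_{7} = v_{0} + v_{1} + v_{8}  so sig = (2;(1,1,1))
  P={4,5}:  v_{4} + v_{5} = v_{1} + v_{2} + v_{8} + v_{9}  so sig = (2;(1,1,1,1))
  P={5,7}:  v_{5} + v_{7} = v_{0} + v_{1} + v_{8} + v_{9}  so sig = (2;(1,1,1,1))
  P={4,9}:  v_{4} + v_{9} = 2·v_{1} + v_{2} + v_{8}  so sig = (2;(1,1,2))
  P={7,9}:  v_{7} + v_{9} = v_{0} + 2·v_{1} + v_{8}  so sig = (2;(1,1,2))
  P={1,5}:  v_{1} + v_{5} = 2·v_{9}  so sig = (2;(2))
  P={2,7,10}:  v_{2} + v_{7} + v_{10} = v_{6}  so sig = (3;(1))
  P={4,7,10}:  v_{4} + v_{7} + v_{10} = v_{1} + 2·v_{6} + v_{8}  so sig = (3;(1,1,2))
  P={0,1,6,8}:  v_{0} + v_{1} + v_{6} + v_{8} = v_{7}  so sig = (4;(1))
  P={1,2,6,8}:  v_{1} + v_{2} + v_{6} + v_{8} = v_{4}  so sig = (4;(1))
  P={0,1,2,8,10}:  v_{0} + v_{1} + v_{2} + v_{8} + v_{10} = 0  so sig = (5;())
  P={0,2,8,9,10}:  v_{0} + v_{2} + v_{8} + v_{9} + v_{10} = v_{3}  so sig = (5;(1))
  P={0,2,5,8,10}:  v_{0} + v_{2} + v_{5} + v_{8} + v_{10} = 2·v_{3}  so sig = (5;(2))

Hence PRS(X_Σ) =
    |P|=2: 13 collections, coeffs (), (1), (1), (1), (1), (1,1), (1,1,1), (1,1,1), (1,1,1,1), (1,1,1,1), (1,1,2), (1,1,2), (2)
    |P|=3: 2 collections, coeffs (1), (1,1,2)
    |P|=4: 2 collections, coeffs (1), (1)
    |P|=5: 3 collections, coeffs (), (1), (2)


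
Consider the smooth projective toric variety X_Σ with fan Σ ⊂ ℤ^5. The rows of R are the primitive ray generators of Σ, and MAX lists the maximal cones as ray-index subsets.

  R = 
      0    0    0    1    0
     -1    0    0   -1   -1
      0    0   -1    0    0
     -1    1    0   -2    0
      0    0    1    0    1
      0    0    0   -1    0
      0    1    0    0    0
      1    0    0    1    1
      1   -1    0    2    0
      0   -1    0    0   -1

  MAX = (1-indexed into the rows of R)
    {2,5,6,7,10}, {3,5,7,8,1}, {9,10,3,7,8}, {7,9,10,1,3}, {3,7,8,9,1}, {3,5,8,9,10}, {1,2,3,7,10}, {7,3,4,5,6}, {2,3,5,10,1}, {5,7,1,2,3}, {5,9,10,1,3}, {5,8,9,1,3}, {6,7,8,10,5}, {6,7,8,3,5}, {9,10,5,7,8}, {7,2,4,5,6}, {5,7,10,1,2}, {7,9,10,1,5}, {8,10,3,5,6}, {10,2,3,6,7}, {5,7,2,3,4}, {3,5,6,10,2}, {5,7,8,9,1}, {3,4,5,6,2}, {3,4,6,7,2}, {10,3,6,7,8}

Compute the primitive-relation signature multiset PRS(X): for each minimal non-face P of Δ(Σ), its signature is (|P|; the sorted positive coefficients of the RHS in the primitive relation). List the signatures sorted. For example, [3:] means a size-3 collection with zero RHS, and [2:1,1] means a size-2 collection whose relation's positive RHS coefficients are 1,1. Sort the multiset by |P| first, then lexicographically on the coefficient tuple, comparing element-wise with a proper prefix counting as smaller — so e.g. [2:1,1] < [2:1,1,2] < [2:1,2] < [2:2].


Primitive collections (12):

  • {1,6}:  v_{1} + v_{6} = 0 ; sig = [2:]
  • {2,8}:  v_{2} + v_{8} = 0 ; sig = [2:]
  • {4,9}:  v_{4} + v_{9} = 0 ; sig = [2:]
  • {2,9}:  v_{2} + v_{9} = v_{1} + v_{10} ; sig = [2:1,1]
  • {4,10}:  v_{4} + v_{10} = v_{2} + v_{6} ; sig = [2:1,1]
  • {6,9}:  v_{6} + v_{9} = v_{8} + v_{10} ; sig = [2:1,1]
  • {1,4}:  v_{1} + v_{4} = v_{2} + v_{3} + v_{5} + v_{7} ; sig = [2:1,1,1,1]
  • {4,8}:  v_{4} + v_{8} = v_{3} + v_{5} + v_{6} + v_{7} ; sig = [2:1,1,1,1]
  • {1,8,10}:  v_{1} + v_{8} + v_{10} = v_{9} ; sig = [3:1]
  • {3,5,7,10}:  v_{3} + v_{5} + v_{7} + v_{10} = 0 ; sig = [4:]
  • {3,5,7,9}:  v_{3} + v_{5} + v_{7} + v_{9} = v_{1} + v_{8} ; sig = [4:1,1]
  • {2,3,5,6,7}:  v_{2} + v_{3} + v_{5} + v_{6} + v_{7} = v_{4} ; sig = [5:1]

Sorted signature multiset PRS(X):
    |P|=2: 8 collections, coeffs (), (), (), (1,1), (1,1), (1,1), (1,1,1,1), (1,1,1,1)
    |P|=3: 1 collection, coeffs (1)
    |P|=4: 2 collections, coeffs (), (1,1)
    |P|=5: 1 collection, coeffs (1)


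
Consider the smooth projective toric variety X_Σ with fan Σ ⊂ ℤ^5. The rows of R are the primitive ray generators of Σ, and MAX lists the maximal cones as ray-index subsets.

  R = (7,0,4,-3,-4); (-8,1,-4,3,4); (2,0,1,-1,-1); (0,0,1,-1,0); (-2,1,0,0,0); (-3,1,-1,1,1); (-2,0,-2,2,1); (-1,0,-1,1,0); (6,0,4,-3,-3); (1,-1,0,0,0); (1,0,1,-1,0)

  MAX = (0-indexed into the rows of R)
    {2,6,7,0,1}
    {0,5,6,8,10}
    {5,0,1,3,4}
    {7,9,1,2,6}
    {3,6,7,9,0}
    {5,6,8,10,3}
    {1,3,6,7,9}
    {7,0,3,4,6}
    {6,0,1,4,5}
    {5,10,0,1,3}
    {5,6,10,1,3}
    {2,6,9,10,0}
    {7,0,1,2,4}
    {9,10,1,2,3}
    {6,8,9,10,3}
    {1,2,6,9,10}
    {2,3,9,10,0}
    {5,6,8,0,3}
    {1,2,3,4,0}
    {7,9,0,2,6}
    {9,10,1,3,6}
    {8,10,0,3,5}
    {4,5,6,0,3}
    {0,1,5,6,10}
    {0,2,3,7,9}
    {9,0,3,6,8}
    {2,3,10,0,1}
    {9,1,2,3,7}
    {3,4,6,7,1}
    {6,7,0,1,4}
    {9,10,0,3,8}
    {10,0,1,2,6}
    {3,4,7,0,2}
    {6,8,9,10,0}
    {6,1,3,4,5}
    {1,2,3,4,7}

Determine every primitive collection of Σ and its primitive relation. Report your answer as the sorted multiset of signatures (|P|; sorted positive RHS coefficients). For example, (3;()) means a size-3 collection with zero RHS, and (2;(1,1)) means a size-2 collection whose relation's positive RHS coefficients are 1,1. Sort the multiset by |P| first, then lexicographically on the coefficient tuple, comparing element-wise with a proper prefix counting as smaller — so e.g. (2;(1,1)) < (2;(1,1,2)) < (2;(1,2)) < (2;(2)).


Δ(Σ) — 11 vertices, 16 min non-faces:

  P={7,10}:  v_{7} + v_{10} = 0  ⇒ sig = (2;())
  P={1,8}:  v_{1} + v_{8} = v_{5} + v_{10}  ⇒ sig = (2;(1,1))
  P={2,5}:  v_{2} + v_{5} = v_{0} + v_{1}  ⇒ sig = (2;(1,1))
  P={2,8}:  v_{2} + v_{8} = v_{0} + v_{10}  ⇒ sig = (2;(1,1))
  P={4,9}:  v_{4} + v_{9} = v_{3} + v_{7}  ⇒ sig = (2;(1,1))
  P={5,7}:  v_{5} + v_{7} = v_{4} + v_{6}  ⇒ sig = (2;(1,1))
  P={5,9}:  v_{5} + v_{9} = v_{3} + v_{6}  ⇒ sig = (2;(1,1))
  P={4,8}:  v_{4} + v_{8} = v_{0} + v_{3} + v_{5}  ⇒ sig = (2;(1,1,1))
  P={4,10}:  v_{4} + v_{10} = v_{0} + v_{1} + v_{3}  ⇒ sig = (2;(1,1,1))
  P={7,8}:  v_{7} + v_{8} = v_{0} + v_{3} + v_{6}  ⇒ sig = (2;(1,1,1))
  P={0,1,9}:  v_{0} + v_{1} + v_{9} = 0  ⇒ sig = (3;())
  P={2,3,6}:  v_{2} + v_{3} + v_{6} = 0  ⇒ sig = (3;())
  P={2,4,6}:  v_{2} + v_{4} + v_{6} = v_{0} + v_{1} + v_{7}  ⇒ sig = (3;(1,1,1))
  P={0,1,3,6}:  v_{0} + v_{1} + v_{3} + v_{6} = v_{5}  ⇒ sig = (4;(1))
  P={0,1,3,7}:  v_{0} + v_{1} + v_{3} + v_{7} = v_{4}  ⇒ sig = (4;(1))
  P={0,3,6,10}:  v_{0} + v_{3} + v_{6} + v_{10} = v_{8}  ⇒ sig = (4;(1))

Sorted signature multiset PRS(X):
[(2;()), (2;(1,1)), (2;(1,1)), (2;(1,1)), (2;(1,1)), (2;(1,1)), (2;(1,1)), (2;(1,1,1)), (2;(1,1,1)), (2;(1,1,1)), (3;()), (3;()), (3;(1,1,1)), (4;(1)), (4;(1)), (4;(1))]


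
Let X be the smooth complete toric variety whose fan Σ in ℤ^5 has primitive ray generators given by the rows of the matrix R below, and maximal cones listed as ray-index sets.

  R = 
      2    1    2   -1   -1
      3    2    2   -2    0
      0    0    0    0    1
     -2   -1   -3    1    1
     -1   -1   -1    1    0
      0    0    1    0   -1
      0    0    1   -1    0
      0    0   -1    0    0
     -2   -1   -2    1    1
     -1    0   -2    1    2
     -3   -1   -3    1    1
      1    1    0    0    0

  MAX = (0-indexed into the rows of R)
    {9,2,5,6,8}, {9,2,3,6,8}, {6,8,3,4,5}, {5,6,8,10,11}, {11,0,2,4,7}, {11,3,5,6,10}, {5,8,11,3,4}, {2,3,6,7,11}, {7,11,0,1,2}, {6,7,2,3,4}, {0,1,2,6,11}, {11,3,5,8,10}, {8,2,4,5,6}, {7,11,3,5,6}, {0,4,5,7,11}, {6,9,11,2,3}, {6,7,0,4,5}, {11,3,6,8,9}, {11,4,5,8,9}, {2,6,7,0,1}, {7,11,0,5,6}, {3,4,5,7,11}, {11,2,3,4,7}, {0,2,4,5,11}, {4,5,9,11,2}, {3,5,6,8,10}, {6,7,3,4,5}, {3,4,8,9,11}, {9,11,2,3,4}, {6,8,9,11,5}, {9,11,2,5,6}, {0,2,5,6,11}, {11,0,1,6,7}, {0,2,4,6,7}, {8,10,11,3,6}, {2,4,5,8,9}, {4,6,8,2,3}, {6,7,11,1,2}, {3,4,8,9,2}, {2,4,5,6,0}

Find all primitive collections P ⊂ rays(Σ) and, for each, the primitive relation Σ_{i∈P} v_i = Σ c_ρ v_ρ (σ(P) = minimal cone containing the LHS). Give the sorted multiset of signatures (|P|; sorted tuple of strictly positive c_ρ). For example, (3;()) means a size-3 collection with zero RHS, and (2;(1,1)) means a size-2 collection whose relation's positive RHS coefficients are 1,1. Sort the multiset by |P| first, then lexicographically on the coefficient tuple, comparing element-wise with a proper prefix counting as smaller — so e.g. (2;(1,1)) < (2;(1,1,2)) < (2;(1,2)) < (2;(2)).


The 24 primitive collections of Σ (r=12, n=5):

  P={0,8}:  v_{0} + v_{8} = 0 ; sig = (2;())
  P={0,3}:  v_{0} + v_{3} = v_{7} ; sig = (2;(1))
  P={7,8}:  v_{7} + v_{8} = v_{3} ; sig = (2;(1))
  P={0,9}:  v_{0} + v_{9} = v_{2} + v_{11} ; sig = (2;(1,1))
  P={1,4}:  v_{1} + v_{4} = v_{0} + v_{2} + v_{7} ; sig = (2;(1,1,1))
  P={1,5}:  v_{1} + v_{5} = v_{0} + v_{6} + v_{11} ; sig = (2;(1,1,1))
  P={4,10}:  v_{4} + v_{10} = v_{3} + v_{5} + v_{8} ; sig = (2;(1,1,1))
  P={7,9}:  v_{7} + v_{9} = v_{2} + v_{3} + v_{11} ; sig = (2;(1,1,1))
  P={0,10}:  v_{0} + v_{10} = v_{3} + v_{5} + v_{6} + v_{11} ; sig = (2;(1,1,1,1))
  P={1,8}:  v_{1} + v_{8} = v_{2} + v_{6} + v_{7} + v_{11} ; sig = (2;(1,1,1,1))
  P={1,3}:  v_{1} + v_{3} = v_{2} + v_{6} + 2·v_{7} + v_{11} ; sig = (2;(1,1,1,2))
  P={7,10}:  v_{7} + v_{10} = 2·v_{3} + v_{5} + v_{6} + v_{11} ; sig = (2;(1,1,1,2))
  P={2,10}:  v_{2} + v_{10} = v_{6} + 2·v_{8} + v_{11} ; sig = (2;(1,1,2))
  P={1,9}:  v_{1} + v_{9} = 2·v_{2} + v_{6} + v_{7} + 2·v_{11} ; sig = (2;(1,1,2,2))
  P={1,10}:  v_{1} + v_{10} = v_{3} + 2·v_{6} + 2·v_{11} ; sig = (2;(1,2,2))
  P={9,10}:  v_{9} + v_{10} = v_{6} + 3·v_{8} + 2·v_{11} ; sig = (2;(1,2,3))
  P={2,5,7}:  v_{2} + v_{5} + v_{7} = 0 ; sig = (3;())
  P={4,6,11}:  v_{4} + v_{6} + v_{11} = 0 ; sig = (3;())
  P={2,3,5}:  v_{2} + v_{3} + v_{5} = v_{8} ; sig = (3;(1))
  P={2,8,11}:  v_{2} + v_{8} + v_{11} = v_{9} ; sig = (3;(1))
  P={4,6,9}:  v_{4} + v_{6} + v_{9} = v_{2} + v_{8} ; sig = (3;(1,1))
  P={3,5,9}:  v_{3} + v_{5} + v_{9} = 2·v_{8} + v_{11} ; sig = (3;(1,2))
  P={0,2,6,7,11}:  v_{0} + v_{2} + v_{6} + v_{7} + v_{11} = v_{1} ; sig = (5;(1))
  P={3,5,6,8,11}:  v_{3} + v_{5} + v_{6} + v_{8} + v_{11} = v_{10} ; sig = (5;(1))

Signatures (|P|; sorted positive RHS coefficients), sorted:
    |P|=2: 16 collections, coeffs (), (1), (1), (1,1), (1,1,1), (1,1,1), (1,1,1), (1,1,1), (1,1,1,1), (1,1,1,1), (1,1,1,2), (1,1,1,2), (1,1,2), (1,1,2,2), (1,2,2), (1,2,3)
    |P|=3: 6 collections, coeffs (), (), (1), (1), (1,1), (1,2)
    |P|=5: 2 collections, coeffs (1), (1)


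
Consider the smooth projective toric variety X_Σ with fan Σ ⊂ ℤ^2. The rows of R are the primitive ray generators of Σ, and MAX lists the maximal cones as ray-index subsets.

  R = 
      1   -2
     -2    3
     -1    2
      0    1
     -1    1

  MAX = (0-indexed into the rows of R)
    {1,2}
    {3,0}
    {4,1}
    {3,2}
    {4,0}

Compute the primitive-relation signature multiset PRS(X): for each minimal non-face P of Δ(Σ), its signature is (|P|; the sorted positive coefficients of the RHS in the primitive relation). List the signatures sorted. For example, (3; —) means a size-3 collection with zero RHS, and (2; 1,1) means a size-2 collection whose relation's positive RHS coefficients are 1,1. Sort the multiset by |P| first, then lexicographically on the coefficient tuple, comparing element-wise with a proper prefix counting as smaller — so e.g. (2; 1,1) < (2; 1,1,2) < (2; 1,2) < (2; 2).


Primitive collections (5):

  P={0,2}:  v_{0} + v_{2} = 0 ; sig = (2; —)
  P={0,1}:  v_{0} + v_{1} = v_{4} ; sig = (2; 1)
  P={2,4}:  v_{2} + v_{4} = v_{1} ; sig = (2; 1)
  P={3,4}:  v_{3} + v_{4} = v_{2} ; sig = (2; 1)
  P={1,3}:  v_{1} + v_{3} = 2·v_{2} ; sig = (2; 2)

so the primitive-relation signature multiset is
{ (2; —),  (2; 1) ×3,  (2; 2) }


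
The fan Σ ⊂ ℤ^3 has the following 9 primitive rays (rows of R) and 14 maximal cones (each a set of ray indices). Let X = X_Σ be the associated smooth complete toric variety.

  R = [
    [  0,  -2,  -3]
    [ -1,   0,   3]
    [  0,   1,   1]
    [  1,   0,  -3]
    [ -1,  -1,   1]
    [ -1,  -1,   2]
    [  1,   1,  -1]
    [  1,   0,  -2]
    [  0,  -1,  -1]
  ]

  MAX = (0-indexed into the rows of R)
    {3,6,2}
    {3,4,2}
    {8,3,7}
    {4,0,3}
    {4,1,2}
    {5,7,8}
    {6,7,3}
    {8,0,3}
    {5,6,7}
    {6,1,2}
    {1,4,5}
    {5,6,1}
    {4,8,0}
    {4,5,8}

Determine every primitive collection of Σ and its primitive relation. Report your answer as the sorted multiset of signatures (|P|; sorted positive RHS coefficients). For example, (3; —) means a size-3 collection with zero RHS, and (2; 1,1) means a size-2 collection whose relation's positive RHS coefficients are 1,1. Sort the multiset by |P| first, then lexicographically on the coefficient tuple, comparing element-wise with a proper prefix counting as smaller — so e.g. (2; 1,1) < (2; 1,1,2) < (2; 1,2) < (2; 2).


16 minimal non-faces of Δ(Σ) (on 9 rays):

  P = {1,3}:  v_{1} + v_{3} = 0  →  sig = (2; —)
  P = {2,8}:  v_{2} + v_{8} = 0  →  sig = (2; —)
  P = {4,6}:  v_{4} + v_{6} = 0  →  sig = (2; —)
  P = {1,8}:  v_{1} + v_{8} = v_{5}  →  sig = (2; 1)
  P = {2,5}:  v_{2} + v_{5} = v_{1}  →  sig = (2; 1)
  P = {2,7}:  v_{2} + v_{7} = v_{6}  →  sig = (2; 1)
  P = {3,5}:  v_{3} + v_{5} = v_{8}  →  sig = (2; 1)
  P = {4,7}:  v_{4} + v_{7} = v_{8}  →  sig = (2; 1)
  P = {6,8}:  v_{6} + v_{8} = v_{7}  →  sig = (2; 1)
  P = {0,1}:  v_{0} + v_{1} = v_{4} + v_{8}  →  sig = (2; 1,1)
  P = {0,2}:  v_{0} + v_{2} = v_{3} + v_{4}  →  sig = (2; 1,1)
  P = {0,6}:  v_{0} + v_{6} = v_{3} + v_{8}  →  sig = (2; 1,1)
  P = {1,7}:  v_{1} + v_{7} = v_{5} + v_{6}  →  sig = (2; 1,1)
  P = {0,5}:  v_{0} + v_{5} = v_{4} + 2·v_{8}  →  sig = (2; 1,2)
  P = {0,7}:  v_{0} + v_{7} = v_{3} + 2·v_{8}  →  sig = (2; 1,2)
  P = {3,4,8}:  v_{3} + v_{4} + v_{8} = v_{0}  →  sig = (3; 1)

Signatures (|P|; sorted positive RHS coefficients), sorted:
[(2; —), (2; —), (2; —), (2; 1), (2; 1), (2; 1), (2; 1), (2; 1), (2; 1), (2; 1,1), (2; 1,1), (2; 1,1), (2; 1,1), (2; 1,2), (2; 1,2), (3; 1)]
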